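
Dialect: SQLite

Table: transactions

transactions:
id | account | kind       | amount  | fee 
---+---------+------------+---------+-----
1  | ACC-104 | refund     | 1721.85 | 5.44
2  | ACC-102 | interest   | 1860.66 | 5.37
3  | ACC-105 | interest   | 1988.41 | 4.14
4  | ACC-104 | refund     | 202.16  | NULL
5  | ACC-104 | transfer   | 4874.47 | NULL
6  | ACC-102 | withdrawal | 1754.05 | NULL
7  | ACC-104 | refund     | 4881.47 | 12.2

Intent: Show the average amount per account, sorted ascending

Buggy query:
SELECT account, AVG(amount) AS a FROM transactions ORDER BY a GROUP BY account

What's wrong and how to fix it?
Bug: ORDER BY appears before GROUP BY; SQL clause order requires GROUP BY first

Fix: Move ORDER BY to the end, after GROUP BY

Corrected query:
SELECT account, AVG(amount) AS a FROM transactions GROUP BY account ORDER BY a

Result:
account | a        
--------+----------
ACC-102 | 1807.355 
ACC-105 | 1988.41  
ACC-104 | 2919.9875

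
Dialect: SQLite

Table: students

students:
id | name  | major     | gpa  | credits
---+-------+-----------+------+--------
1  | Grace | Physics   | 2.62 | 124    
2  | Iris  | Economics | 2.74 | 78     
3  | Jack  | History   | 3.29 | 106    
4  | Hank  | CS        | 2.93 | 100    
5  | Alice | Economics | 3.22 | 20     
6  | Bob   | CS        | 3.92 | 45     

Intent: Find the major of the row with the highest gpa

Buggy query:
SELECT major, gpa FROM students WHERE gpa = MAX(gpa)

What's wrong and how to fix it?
Bug: WHERE is evaluated per row; an aggregate over the whole table isn't defined there

Fix: Wrap MAX in a scalar subquery so WHERE compares against a single value

Corrected query:
SELECT major, gpa FROM students WHERE gpa = (SELECT MAX(gpa) FROM students)

Result:
major | gpa 
------+-----
CS    | 3.92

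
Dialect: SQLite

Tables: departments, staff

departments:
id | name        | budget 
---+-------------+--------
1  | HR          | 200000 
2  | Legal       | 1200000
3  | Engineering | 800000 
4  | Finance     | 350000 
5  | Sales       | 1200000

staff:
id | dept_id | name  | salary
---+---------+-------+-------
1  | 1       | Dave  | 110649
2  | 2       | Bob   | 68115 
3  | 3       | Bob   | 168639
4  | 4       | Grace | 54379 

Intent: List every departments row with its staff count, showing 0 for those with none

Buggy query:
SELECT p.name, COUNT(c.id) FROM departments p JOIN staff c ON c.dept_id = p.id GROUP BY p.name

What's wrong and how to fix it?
Bug: An inner join excludes parents with zero children

Fix: Use LEFT JOIN so parents without children still appear (COUNT(c.id) gives 0)

Corrected query:
SELECT p.name, COUNT(c.id) FROM departments p LEFT JOIN staff c ON c.dept_id = p.id GROUP BY p.name

Result:
name        | COUNT(c.id)
------------+------------
Engineering | 1          
Finance     | 1          
HR          | 1          
Legal       | 1          
Sales       | 0          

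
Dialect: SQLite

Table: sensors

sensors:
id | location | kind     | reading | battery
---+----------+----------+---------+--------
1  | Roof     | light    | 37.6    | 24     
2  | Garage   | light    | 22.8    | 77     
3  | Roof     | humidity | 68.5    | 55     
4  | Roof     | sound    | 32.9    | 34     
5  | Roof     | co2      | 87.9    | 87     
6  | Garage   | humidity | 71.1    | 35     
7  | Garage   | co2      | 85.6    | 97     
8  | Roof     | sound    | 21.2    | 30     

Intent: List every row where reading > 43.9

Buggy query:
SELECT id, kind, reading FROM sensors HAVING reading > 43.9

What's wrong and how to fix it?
Bug: HAVING filters the output of aggregation, but this query has no GROUP BY and no aggregate functions, so SQLite rejects it (HAVING clause on a non-aggregate query); the condition here is per row

Fix: Use WHERE for row-level filtering

Corrected query:
SELECT id, kind, reading FROM sensors WHERE reading > 43.9

Result:
id | kind     | reading
---+----------+--------
3  | humidity | 68.5   
5  | co2      | 87.9   
6  | humidity | 71.1   
7  | co2      | 85.6   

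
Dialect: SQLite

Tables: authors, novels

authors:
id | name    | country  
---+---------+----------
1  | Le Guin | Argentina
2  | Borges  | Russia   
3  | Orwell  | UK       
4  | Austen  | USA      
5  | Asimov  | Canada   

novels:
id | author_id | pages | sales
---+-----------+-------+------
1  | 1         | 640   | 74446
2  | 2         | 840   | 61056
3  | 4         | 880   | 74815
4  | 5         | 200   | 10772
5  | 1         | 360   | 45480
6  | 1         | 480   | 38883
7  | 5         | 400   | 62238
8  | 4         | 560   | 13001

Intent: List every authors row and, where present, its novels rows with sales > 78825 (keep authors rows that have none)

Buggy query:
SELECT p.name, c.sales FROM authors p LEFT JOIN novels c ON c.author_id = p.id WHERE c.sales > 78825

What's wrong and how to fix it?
Bug: A WHERE condition on the right-hand table after LEFT JOIN drops unmatched parents

Fix: Move the right-table condition into the ON clause so unmatched parents are kept

Corrected query:
SELECT p.name, c.sales FROM authors p LEFT JOIN novels c ON c.author_id = p.id AND c.sales > 78825

Result:
name    | sales
--------+------
Le Guin | NULL 
Borges  | NULL 
Orwell  | NULL 
Austen  | NULL 
Asimov  | NULL 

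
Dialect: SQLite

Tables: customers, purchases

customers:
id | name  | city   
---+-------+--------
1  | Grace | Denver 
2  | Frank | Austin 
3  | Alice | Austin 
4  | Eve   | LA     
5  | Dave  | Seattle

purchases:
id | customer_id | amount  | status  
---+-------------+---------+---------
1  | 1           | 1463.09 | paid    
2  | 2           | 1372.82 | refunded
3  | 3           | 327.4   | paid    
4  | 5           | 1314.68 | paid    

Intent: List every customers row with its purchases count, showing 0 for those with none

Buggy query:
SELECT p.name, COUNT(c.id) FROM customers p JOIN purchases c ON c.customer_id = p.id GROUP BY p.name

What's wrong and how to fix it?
Bug: INNER JOIN drops customers rows that have no matching purchases rows

Fix: Switch to LEFT JOIN to retain unmatched parent rows

Corrected query:
SELECT p.name, COUNT(c.id) FROM customers p LEFT JOIN purchases c ON c.customer_id = p.id GROUP BY p.name

Result:
name  | COUNT(c.id)
------+------------
Alice | 1          
Dave  | 1          
Eve   | 0          
Frank | 1          
Grace | 1          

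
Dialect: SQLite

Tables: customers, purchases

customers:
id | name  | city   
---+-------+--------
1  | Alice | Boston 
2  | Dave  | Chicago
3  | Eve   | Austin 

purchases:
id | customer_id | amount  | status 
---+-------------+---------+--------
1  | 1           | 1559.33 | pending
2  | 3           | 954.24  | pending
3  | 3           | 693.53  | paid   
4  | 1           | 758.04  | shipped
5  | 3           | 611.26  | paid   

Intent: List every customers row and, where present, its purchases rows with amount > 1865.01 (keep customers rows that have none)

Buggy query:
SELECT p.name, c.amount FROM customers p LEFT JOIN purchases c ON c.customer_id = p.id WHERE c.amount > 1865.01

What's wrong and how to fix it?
Bug: Filtering c.amount in WHERE discards the NULL rows produced by LEFT JOIN, turning it into an inner join

Fix: Move the right-table condition into the ON clause so unmatched parents are kept

Corrected query:
SELECT p.name, c.amount FROM customers p LEFT JOIN purchases c ON c.customer_id = p.id AND c.amount > 1865.01

Result:
name  | amount
------+-------
Alice | NULL  
Dave  | NULL  
Eve   | NULL  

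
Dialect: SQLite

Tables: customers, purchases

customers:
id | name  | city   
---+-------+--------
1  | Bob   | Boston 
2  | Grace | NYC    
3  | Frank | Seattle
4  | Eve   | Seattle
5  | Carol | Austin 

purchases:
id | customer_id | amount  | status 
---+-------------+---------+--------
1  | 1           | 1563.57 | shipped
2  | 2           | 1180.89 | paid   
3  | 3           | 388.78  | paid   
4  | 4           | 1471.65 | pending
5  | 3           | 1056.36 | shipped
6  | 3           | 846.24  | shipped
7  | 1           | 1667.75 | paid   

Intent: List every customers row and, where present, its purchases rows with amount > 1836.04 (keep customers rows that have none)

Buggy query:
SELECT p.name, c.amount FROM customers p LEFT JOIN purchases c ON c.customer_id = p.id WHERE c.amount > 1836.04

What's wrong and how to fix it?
Bug: Filtering c.amount in WHERE discards the NULL rows produced by LEFT JOIN, turning it into an inner join

Fix: Put 'c.amount > 1836.04' in the JOIN's ON clause instead of WHERE

Corrected query:
SELECT p.name, c.amount FROM customers p LEFT JOIN purchases c ON c.customer_id = p.id AND c.amount > 1836.04

Result:
name  | amount
------+-------
Bob   | NULL  
Grace | NULL  
Frank | NULL  
Eve   | NULL  
Carol | NULL  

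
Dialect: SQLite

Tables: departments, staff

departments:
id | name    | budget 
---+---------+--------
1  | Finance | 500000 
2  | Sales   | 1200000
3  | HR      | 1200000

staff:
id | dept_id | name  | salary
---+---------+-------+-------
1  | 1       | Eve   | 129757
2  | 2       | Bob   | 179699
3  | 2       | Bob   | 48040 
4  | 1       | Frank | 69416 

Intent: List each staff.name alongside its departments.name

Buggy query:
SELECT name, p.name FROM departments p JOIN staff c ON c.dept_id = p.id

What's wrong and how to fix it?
Bug: Both tables have a 'name' column; the unqualified reference is ambiguous

Fix: Qualify the column with its table alias (c.name)

Corrected query:
SELECT c.name, p.name FROM departments p JOIN staff c ON c.dept_id = p.id

Result:
name  | name   
------+--------
Eve   | Finance
Bob   | Sales  
Bob   | Sales  
Frank | Finance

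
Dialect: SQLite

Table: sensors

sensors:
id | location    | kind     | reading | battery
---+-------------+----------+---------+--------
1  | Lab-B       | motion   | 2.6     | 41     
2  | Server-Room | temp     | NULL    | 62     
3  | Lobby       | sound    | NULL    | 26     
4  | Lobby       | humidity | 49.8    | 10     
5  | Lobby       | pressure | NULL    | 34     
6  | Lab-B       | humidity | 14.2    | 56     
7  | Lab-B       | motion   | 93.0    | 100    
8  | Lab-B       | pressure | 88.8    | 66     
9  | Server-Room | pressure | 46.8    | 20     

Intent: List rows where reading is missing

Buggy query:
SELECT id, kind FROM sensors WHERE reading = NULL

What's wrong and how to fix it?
Bug: '= NULL' is always unknown in SQL three-valued logic, so no rows match

Fix: Replace '= NULL' with 'IS NULL'

Corrected query:
SELECT id, kind FROM sensors WHERE reading IS NULL

Result:
id | kind    
---+---------
2  | temp    
3  | sound   
5  | pressure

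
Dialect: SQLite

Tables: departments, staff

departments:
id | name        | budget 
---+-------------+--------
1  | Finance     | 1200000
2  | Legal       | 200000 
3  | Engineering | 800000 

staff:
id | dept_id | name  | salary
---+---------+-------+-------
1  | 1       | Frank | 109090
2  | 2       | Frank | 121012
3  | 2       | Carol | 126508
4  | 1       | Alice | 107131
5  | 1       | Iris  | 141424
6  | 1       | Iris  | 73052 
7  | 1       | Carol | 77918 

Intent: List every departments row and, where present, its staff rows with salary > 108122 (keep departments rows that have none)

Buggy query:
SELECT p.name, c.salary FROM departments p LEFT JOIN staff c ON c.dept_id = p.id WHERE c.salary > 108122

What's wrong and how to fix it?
Bug: A WHERE condition on the right-hand table after LEFT JOIN drops unmatched parents

Fix: Put 'c.salary > 108122' in the JOIN's ON clause instead of WHERE

Corrected query:
SELECT p.name, c.salary FROM departments p LEFT JOIN staff c ON c.dept_id = p.id AND c.salary > 108122

Result:
name        | salary
------------+-------
Finance     | 109090
Finance     | 141424
Legal       | 121012
Legal       | 126508
Engineering | NULL  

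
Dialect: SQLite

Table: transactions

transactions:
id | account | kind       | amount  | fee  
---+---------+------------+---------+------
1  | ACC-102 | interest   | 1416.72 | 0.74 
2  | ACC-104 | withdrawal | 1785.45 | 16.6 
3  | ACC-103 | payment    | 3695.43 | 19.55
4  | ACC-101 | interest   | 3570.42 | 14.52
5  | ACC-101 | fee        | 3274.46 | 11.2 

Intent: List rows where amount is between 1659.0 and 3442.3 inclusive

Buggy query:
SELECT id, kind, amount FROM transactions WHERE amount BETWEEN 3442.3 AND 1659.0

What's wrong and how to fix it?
Bug: BETWEEN expects the lower bound first; with 3442.3 AND 1659.0 the range is empty

Fix: Swap the bounds so the smaller value comes first

Corrected query:
SELECT id, kind, amount FROM transactions WHERE amount BETWEEN 1659.0 AND 3442.3

Result:
id | kind       | amount 
---+------------+--------
2  | withdrawal | 1785.45
5  | fee        | 3274.46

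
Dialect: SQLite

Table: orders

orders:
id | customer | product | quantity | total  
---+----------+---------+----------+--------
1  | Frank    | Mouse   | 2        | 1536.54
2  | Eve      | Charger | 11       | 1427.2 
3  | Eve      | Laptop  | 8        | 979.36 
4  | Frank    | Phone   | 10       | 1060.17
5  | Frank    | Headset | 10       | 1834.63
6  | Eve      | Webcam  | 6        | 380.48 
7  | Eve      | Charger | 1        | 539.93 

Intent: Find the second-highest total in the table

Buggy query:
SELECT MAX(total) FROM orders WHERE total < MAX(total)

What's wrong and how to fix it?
Bug: MAX(total) on the right of the comparison is an aggregate-in-WHERE error

Fix: Compute the overall MAX in a subquery, then take MAX of rows below it

Corrected query:
SELECT MAX(total) FROM orders WHERE total < (SELECT MAX(total) FROM orders)

Result:
MAX(total)
----------
1536.54   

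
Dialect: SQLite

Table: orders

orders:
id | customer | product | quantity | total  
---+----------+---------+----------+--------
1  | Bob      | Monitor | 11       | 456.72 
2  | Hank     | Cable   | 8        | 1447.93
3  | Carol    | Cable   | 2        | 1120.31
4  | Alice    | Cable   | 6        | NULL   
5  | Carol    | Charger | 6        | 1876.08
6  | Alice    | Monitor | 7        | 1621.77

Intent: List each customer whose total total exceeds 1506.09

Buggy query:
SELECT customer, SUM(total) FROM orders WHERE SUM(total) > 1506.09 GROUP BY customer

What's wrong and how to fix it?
Bug: Aggregate functions cannot appear in a WHERE clause

Fix: Use HAVING (which filters groups after aggregation) instead of WHERE

Corrected query:
SELECT customer, SUM(total) FROM orders GROUP BY customer HAVING SUM(total) > 1506.09

Result:
customer | SUM(total)
---------+-----------
Alice    | 1621.77   
Carol    | 2996.39   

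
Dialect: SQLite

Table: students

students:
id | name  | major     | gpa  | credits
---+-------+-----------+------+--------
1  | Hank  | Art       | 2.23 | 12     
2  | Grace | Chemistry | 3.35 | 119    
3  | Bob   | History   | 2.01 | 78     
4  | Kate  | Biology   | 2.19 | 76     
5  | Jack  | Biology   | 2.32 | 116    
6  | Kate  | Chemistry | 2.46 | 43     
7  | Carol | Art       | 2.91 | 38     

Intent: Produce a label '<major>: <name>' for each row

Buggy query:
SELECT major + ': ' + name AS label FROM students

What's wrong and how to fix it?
Bug: '+' is numeric addition; on text columns SQLite converts them to 0 instead of concatenating

Fix: Replace + with || to concatenate text

Corrected query:
SELECT major || ': ' || name AS label FROM students

Result:
label           
----------------
Art: Hank       
Chemistry: Grace
History: Bob    
Biology: Kate   
Biology: Jack   
Chemistry: Kate 
Art: Carol      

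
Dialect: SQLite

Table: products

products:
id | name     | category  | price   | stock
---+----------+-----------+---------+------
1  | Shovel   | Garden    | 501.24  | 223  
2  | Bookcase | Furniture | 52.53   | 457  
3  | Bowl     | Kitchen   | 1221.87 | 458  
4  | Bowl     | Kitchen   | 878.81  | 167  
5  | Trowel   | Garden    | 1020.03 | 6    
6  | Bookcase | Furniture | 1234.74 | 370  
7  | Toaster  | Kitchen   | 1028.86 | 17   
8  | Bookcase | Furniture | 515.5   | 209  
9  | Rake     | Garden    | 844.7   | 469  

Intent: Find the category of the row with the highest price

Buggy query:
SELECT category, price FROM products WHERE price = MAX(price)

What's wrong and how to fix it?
Bug: WHERE is evaluated per row; an aggregate over the whole table isn't defined there

Fix: Wrap MAX in a scalar subquery so WHERE compares against a single value

Corrected query:
SELECT category, price FROM products WHERE price = (SELECT MAX(price) FROM products)

Result:
category  | price  
----------+--------
Furniture | 1234.74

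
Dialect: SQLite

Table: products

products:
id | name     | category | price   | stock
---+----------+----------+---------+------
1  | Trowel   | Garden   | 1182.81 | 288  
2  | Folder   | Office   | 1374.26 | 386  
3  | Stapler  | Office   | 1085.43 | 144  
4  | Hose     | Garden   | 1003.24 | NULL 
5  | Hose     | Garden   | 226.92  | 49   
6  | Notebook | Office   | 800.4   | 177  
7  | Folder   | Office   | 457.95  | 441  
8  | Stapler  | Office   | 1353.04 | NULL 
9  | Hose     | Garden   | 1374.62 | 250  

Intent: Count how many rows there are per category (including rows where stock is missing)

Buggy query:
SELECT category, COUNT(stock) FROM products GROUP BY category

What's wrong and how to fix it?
Bug: COUNT(column) counts non-NULL values only; rows with NULL stock aren't counted

Fix: Use COUNT(*) to count all rows regardless of NULL

Corrected query:
SELECT category, COUNT(*) FROM products GROUP BY category

Result:
category | COUNT(*)
---------+---------
Garden   | 4       
Office   | 5       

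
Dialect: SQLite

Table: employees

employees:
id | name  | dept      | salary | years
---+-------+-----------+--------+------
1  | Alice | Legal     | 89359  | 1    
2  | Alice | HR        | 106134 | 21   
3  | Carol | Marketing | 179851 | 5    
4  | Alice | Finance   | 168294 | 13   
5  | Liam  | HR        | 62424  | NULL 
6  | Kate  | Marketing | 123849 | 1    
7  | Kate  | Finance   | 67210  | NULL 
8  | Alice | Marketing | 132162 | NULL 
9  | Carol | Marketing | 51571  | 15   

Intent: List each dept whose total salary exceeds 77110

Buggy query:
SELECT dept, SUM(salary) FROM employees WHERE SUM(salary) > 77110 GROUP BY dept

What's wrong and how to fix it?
Bug: Aggregate functions cannot appear in a WHERE clause

Fix: Move the aggregate condition to a HAVING clause

Corrected query:
SELECT dept, SUM(salary) FROM employees GROUP BY dept HAVING SUM(salary) > 77110

Result:
dept      | SUM(salary)
----------+------------
Finance   | 235504     
HR        | 168558     
Legal     | 89359      
Marketing | 487433     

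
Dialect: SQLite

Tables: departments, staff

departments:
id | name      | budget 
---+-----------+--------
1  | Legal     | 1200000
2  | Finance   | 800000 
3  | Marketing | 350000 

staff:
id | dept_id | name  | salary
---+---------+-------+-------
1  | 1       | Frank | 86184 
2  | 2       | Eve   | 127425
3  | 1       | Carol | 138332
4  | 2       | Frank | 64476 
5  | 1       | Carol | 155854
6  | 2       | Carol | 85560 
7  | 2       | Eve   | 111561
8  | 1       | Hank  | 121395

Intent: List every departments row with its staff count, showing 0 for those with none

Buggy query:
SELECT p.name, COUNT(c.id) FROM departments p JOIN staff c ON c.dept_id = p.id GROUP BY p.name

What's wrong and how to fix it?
Bug: INNER JOIN drops departments rows that have no matching staff rows

Fix: Switch to LEFT JOIN to retain unmatched parent rows

Corrected query:
SELECT p.name, COUNT(c.id) FROM departments p LEFT JOIN staff c ON c.dept_id = p.id GROUP BY p.name

Result:
name      | COUNT(c.id)
----------+------------
Finance   | 4          
Legal     | 4          
Marketing | 0          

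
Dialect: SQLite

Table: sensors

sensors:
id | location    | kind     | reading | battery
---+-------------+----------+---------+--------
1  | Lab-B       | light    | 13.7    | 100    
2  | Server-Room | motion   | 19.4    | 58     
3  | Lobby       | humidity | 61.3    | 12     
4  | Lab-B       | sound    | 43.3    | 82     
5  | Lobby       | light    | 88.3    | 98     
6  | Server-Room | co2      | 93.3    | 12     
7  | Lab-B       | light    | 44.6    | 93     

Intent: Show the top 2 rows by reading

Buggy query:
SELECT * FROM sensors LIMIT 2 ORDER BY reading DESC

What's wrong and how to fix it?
Bug: LIMIT must come after ORDER BY

Fix: Swap the clauses: ORDER BY first, then LIMIT

Corrected query:
SELECT * FROM sensors ORDER BY reading DESC LIMIT 2

Result:
id | location    | kind  | reading | battery
---+-------------+-------+---------+--------
6  | Server-Room | co2   | 93.3    | 12     
5  | Lobby       | light | 88.3    | 98     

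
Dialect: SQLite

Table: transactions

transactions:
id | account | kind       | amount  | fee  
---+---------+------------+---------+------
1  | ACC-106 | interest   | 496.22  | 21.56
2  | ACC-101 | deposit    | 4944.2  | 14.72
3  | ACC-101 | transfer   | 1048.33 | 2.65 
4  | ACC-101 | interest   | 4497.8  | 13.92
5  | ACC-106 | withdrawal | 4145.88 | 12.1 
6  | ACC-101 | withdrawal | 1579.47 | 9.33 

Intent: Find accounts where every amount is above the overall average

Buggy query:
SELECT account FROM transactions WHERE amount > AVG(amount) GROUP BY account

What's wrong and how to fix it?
Bug: AVG() is an aggregate; it can't sit directly in WHERE

Fix: Use a subquery for AVG and a HAVING MIN(...) filter so the condition holds for every row in the group

Corrected query:
SELECT account FROM transactions GROUP BY account HAVING MIN(amount) > (SELECT AVG(amount) FROM transactions)

Result:
(no rows)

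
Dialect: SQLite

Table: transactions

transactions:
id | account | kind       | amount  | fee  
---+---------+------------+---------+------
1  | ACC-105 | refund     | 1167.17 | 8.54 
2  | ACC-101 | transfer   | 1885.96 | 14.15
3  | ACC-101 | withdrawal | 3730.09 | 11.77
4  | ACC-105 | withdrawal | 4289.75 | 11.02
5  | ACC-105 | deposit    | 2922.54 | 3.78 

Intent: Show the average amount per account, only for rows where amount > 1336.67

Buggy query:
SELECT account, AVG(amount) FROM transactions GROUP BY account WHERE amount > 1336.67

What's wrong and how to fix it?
Bug: Row-level WHERE must come before GROUP BY in the clause order

Fix: Move the WHERE clause before GROUP BY

Corrected query:
SELECT account, AVG(amount) FROM transactions WHERE amount > 1336.67 GROUP BY account

Result:
account | AVG(amount)
--------+------------
ACC-101 | 2808.025   
ACC-105 | 3606.145   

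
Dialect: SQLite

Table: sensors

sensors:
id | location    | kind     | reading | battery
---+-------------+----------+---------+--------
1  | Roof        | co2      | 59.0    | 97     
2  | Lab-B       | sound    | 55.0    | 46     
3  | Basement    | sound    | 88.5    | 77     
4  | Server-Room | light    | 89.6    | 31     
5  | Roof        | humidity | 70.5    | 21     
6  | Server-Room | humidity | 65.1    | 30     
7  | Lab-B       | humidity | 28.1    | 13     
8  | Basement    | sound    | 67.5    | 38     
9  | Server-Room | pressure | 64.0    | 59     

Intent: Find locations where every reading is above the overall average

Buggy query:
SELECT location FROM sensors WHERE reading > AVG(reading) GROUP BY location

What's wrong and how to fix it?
Bug: WHERE evaluates per row before aggregation, so AVG() is unavailable

Fix: Compute the overall average in a scalar subquery and compare each group's MIN against it in HAVING

Corrected query:
SELECT location FROM sensors GROUP BY location HAVING MIN(reading) > (SELECT AVG(reading) FROM sensors)

Result:
location
--------
Basement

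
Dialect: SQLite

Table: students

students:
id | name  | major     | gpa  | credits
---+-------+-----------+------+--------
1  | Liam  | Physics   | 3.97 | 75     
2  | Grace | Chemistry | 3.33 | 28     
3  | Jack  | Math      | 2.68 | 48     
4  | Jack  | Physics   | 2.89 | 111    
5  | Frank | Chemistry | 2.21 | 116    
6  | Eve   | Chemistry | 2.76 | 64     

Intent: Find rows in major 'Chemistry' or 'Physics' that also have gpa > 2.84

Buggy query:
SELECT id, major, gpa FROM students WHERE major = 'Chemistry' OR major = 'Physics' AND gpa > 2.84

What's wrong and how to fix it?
Bug: AND binds tighter than OR, so this parses as major = 'Chemistry' OR (major = 'Physics' AND gpa > 2.84)

Fix: Group the OR with parentheses (or use IN), then AND the threshold

Corrected query:
SELECT id, major, gpa FROM students WHERE (major = 'Chemistry' OR major = 'Physics') AND gpa > 2.84

Result:
id | major     | gpa 
---+-----------+-----
1  | Physics   | 3.97
2  | Chemistry | 3.33
4  | Physics   | 2.89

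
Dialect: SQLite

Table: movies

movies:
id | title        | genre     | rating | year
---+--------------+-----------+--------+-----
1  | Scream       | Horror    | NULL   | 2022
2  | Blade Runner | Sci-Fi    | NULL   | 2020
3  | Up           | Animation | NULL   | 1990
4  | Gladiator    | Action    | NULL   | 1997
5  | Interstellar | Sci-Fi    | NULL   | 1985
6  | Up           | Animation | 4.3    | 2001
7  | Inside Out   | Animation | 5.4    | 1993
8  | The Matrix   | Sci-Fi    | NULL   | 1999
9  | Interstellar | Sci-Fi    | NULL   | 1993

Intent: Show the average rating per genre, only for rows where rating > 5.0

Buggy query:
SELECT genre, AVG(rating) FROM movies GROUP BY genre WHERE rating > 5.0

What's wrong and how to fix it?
Bug: WHERE cannot follow GROUP BY

Fix: Place WHERE between FROM and GROUP BY

Corrected query:
SELECT genre, AVG(rating) FROM movies WHERE rating > 5.0 GROUP BY genre

Result:
genre     | AVG(rating)
----------+------------
Animation | 5.4        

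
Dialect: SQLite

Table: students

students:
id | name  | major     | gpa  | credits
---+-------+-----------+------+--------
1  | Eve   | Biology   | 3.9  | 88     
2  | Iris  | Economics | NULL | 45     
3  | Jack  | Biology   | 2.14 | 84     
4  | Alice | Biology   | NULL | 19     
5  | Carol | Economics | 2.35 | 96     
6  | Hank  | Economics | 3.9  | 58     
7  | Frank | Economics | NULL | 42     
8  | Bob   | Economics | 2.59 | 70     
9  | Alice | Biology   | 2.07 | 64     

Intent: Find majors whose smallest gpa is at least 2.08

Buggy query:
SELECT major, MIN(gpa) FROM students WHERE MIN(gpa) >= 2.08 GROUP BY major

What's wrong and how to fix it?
Bug: MIN() in WHERE is a misuse of aggregate

Fix: Replace WHERE with HAVING after the GROUP BY

Corrected query:
SELECT major, MIN(gpa) FROM students GROUP BY major HAVING MIN(gpa) >= 2.08

Result:
major     | MIN(gpa)
----------+---------
Economics | 2.35    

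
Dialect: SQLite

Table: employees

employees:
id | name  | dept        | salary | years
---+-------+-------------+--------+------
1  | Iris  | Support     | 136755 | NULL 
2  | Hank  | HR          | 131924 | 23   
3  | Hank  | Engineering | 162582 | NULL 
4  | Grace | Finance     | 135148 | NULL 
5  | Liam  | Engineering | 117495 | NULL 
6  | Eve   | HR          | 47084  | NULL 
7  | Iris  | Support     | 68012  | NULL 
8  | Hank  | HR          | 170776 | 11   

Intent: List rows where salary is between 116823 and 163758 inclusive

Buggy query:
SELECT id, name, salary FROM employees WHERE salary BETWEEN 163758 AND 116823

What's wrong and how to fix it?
Bug: BETWEEN expects the lower bound first; with 163758 AND 116823 the range is empty

Fix: Write BETWEEN 116823 AND 163758

Corrected query:
SELECT id, name, salary FROM employees WHERE salary BETWEEN 116823 AND 163758

Result:
id | name  | salary
---+-------+-------
1  | Iris  | 136755
2  | Hank  | 131924
3  | Hank  | 162582
4  | Grace | 135148
5  | Liam  | 117495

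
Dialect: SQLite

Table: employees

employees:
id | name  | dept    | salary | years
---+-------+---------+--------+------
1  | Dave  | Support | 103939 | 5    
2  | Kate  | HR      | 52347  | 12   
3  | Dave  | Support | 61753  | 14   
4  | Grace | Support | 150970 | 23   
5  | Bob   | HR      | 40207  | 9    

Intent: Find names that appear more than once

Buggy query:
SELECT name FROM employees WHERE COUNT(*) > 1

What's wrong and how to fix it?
Bug: WHERE can't reference COUNT(*); aggregates are computed after WHERE

Fix: GROUP BY name, then filter groups with HAVING COUNT(*) > 1

Corrected query:
SELECT name FROM employees GROUP BY name HAVING COUNT(*) > 1

Result:
name
----
Dave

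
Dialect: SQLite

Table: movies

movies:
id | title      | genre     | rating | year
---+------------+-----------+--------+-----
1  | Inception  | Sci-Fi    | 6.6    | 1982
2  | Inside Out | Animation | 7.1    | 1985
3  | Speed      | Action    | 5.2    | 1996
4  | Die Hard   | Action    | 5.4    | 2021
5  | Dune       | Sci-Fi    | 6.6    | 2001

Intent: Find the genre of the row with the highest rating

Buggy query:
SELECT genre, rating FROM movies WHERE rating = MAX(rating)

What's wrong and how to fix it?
Bug: WHERE is evaluated per row; an aggregate over the whole table isn't defined there

Fix: Use a subquery: WHERE rating = (SELECT MAX(rating) FROM movies)

Corrected query:
SELECT genre, rating FROM movies WHERE rating = (SELECT MAX(rating) FROM movies)

Result:
genre     | rating
----------+-------
Animation | 7.1   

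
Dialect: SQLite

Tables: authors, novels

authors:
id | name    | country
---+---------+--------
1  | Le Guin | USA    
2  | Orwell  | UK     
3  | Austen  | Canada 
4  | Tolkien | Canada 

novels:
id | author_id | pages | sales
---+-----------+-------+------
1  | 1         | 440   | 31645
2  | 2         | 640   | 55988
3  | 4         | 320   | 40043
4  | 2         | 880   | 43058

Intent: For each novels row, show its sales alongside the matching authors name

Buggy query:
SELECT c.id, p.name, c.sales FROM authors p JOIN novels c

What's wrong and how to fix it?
Bug: JOIN with no ON clause produces a cartesian product; every novels row pairs with every authors row

Fix: Add ON c.author_id = p.id to the JOIN

Corrected query:
SELECT c.id, p.name, c.sales FROM authors p JOIN novels c ON c.author_id = p.id

Result:
id | name    | sales
---+---------+------
1  | Le Guin | 31645
2  | Orwell  | 55988
3  | Tolkien | 40043
4  | Orwell  | 43058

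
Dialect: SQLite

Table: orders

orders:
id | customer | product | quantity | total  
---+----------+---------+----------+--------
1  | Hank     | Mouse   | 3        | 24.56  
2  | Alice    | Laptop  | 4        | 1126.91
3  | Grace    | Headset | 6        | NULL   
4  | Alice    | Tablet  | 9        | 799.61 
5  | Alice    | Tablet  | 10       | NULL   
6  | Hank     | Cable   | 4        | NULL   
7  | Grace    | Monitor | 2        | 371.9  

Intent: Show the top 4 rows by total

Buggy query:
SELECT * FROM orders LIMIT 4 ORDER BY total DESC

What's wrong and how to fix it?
Bug: LIMIT must come after ORDER BY

Fix: Swap the clauses: ORDER BY first, then LIMIT

Corrected query:
SELECT * FROM orders ORDER BY total DESC LIMIT 4

Result:
id | customer | product | quantity | total  
---+----------+---------+----------+--------
2  | Alice    | Laptop  | 4        | 1126.91
4  | Alice    | Tablet  | 9        | 799.61 
7  | Grace    | Monitor | 2        | 371.9  
1  | Hank     | Mouse   | 3        | 24.56  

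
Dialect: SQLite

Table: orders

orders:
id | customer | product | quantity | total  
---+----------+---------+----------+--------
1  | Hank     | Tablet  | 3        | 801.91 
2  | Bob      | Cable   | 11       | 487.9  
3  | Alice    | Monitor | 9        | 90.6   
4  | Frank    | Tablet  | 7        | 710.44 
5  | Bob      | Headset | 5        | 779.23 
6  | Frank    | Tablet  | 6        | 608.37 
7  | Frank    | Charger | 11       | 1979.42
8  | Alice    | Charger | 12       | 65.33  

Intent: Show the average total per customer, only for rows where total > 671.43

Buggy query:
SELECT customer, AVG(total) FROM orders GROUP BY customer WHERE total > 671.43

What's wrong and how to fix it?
Bug: Row-level WHERE must come before GROUP BY in the clause order

Fix: Place WHERE between FROM and GROUP BY

Corrected query:
SELECT customer, AVG(total) FROM orders WHERE total > 671.43 GROUP BY customer

Result:
customer | AVG(total)
---------+-----------
Bob      | 779.23    
Frank    | 1344.93   
Hank     | 801.91    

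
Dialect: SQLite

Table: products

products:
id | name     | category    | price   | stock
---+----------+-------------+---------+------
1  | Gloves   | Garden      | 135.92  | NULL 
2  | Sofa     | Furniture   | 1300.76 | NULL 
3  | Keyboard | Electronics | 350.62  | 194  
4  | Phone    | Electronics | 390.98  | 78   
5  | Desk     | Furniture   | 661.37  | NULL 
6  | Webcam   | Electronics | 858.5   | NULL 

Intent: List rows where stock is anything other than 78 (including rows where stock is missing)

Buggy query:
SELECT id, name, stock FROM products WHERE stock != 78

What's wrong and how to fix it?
Bug: Inequality against NULL is unknown, not true; rows with NULL are dropped

Fix: Handle NULL separately with IS NULL alongside the inequality

Corrected query:
SELECT id, name, stock FROM products WHERE stock != 78 OR stock IS NULL

Result:
id | name     | stock
---+----------+------
1  | Gloves   | NULL 
2  | Sofa     | NULL 
3  | Keyboard | 194  
5  | Desk     | NULL 
6  | Webcam   | NULL 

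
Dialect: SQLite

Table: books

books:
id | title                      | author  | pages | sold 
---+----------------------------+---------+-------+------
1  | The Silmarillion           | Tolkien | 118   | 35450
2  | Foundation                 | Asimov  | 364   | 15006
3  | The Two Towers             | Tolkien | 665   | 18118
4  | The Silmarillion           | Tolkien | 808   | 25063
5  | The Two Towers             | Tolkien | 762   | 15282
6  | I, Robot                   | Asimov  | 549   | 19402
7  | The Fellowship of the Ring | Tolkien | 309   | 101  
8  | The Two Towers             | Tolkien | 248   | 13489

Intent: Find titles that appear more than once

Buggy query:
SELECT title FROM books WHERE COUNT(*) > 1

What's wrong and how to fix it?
Bug: COUNT(*) is an aggregate and cannot be used in WHERE

Fix: GROUP BY title, then filter groups with HAVING COUNT(*) > 1

Corrected query:
SELECT title FROM books GROUP BY title HAVING COUNT(*) > 1

Result:
title           
----------------
The Silmarillion
The Two Towers  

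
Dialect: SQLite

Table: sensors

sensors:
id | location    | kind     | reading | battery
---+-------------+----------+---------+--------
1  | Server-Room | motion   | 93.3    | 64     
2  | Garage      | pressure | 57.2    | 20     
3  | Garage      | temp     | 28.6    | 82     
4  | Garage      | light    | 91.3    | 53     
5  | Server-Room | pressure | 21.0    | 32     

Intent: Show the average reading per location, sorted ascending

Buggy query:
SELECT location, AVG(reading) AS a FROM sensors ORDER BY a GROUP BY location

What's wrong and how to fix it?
Bug: ORDER BY appears before GROUP BY; SQL clause order requires GROUP BY first

Fix: Move ORDER BY to the end, after GROUP BY

Corrected query:
SELECT location, AVG(reading) AS a FROM sensors GROUP BY location ORDER BY a

Result:
location    | a        
------------+----------
Server-Room | 57.15    
Garage      | 59.033333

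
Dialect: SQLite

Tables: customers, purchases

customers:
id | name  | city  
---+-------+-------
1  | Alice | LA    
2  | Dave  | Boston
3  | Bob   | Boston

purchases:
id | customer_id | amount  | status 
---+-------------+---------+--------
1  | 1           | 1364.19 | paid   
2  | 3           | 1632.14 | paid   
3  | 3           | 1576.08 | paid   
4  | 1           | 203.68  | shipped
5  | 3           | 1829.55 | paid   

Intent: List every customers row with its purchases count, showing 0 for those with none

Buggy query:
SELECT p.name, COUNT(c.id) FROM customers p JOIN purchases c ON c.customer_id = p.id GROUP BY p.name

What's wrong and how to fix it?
Bug: INNER JOIN drops customers rows that have no matching purchases rows

Fix: Use LEFT JOIN so parents without children still appear (COUNT(c.id) gives 0)

Corrected query:
SELECT p.name, COUNT(c.id) FROM customers p LEFT JOIN purchases c ON c.customer_id = p.id GROUP BY p.name

Result:
name  | COUNT(c.id)
------+------------
Alice | 2          
Bob   | 3          
Dave  | 0          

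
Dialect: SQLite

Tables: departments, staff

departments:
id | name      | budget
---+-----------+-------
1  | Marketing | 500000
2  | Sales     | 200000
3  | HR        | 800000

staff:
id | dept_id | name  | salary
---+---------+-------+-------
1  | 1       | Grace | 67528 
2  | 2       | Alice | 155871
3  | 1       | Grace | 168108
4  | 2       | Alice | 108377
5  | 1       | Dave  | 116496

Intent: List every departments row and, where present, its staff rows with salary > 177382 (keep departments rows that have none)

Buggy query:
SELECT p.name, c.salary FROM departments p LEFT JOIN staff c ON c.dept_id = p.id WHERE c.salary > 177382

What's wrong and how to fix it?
Bug: A WHERE condition on the right-hand table after LEFT JOIN drops unmatched parents

Fix: Put 'c.salary > 177382' in the JOIN's ON clause instead of WHERE

Corrected query:
SELECT p.name, c.salary FROM departments p LEFT JOIN staff c ON c.dept_id = p.id AND c.salary > 177382

Result:
name      | salary
----------+-------
Marketing | NULL  
Sales     | NULL  
HR        | NULL  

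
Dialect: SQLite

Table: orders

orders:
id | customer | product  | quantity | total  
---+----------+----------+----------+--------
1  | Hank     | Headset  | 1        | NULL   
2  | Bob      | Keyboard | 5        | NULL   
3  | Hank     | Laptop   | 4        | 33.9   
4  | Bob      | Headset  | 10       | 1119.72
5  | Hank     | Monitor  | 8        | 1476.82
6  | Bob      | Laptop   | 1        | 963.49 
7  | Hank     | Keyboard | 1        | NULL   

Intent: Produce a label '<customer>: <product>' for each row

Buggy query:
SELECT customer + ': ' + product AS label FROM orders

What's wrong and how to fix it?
Bug: SQLite uses || for string concatenation; + coerces text to numbers (yielding 0)

Fix: Replace + with || to concatenate text

Corrected query:
SELECT customer || ': ' || product AS label FROM orders

Result:
label         
--------------
Hank: Headset 
Bob: Keyboard 
Hank: Laptop  
Bob: Headset  
Hank: Monitor 
Bob: Laptop   
Hank: Keyboard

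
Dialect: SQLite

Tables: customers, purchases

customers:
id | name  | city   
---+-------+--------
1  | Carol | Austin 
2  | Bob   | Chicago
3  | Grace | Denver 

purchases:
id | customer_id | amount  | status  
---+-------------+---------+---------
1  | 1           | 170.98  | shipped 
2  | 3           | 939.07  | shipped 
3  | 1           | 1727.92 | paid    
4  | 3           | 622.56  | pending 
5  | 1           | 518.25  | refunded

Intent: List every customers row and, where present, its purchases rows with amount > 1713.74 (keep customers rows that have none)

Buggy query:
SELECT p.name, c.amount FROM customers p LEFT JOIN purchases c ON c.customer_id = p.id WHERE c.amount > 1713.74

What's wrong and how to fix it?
Bug: A WHERE condition on the right-hand table after LEFT JOIN drops unmatched parents

Fix: Move the right-table condition into the ON clause so unmatched parents are kept

Corrected query:
SELECT p.name, c.amount FROM customers p LEFT JOIN purchases c ON c.customer_id = p.id AND c.amount > 1713.74

Result:
name  | amount 
------+--------
Carol | 1727.92
Bob   | NULL   
Grace | NULL   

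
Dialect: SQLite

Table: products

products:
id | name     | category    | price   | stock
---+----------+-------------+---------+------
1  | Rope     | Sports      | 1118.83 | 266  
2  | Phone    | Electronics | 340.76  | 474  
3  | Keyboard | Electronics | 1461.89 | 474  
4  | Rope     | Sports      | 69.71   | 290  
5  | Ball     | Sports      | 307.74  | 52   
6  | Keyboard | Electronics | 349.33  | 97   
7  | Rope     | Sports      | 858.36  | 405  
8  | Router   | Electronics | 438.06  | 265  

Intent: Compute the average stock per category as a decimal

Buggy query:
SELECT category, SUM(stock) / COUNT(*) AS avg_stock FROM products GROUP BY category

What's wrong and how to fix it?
Bug: Both operands are integers, so '/' performs integer division and truncates

Fix: Cast one side to REAL so the division keeps the fractional part

Corrected query:
SELECT category, SUM(stock) * 1.0 / COUNT(*) AS avg_stock FROM products GROUP BY category

Result:
category    | avg_stock
------------+----------
Electronics | 327.5    
Sports      | 253.25   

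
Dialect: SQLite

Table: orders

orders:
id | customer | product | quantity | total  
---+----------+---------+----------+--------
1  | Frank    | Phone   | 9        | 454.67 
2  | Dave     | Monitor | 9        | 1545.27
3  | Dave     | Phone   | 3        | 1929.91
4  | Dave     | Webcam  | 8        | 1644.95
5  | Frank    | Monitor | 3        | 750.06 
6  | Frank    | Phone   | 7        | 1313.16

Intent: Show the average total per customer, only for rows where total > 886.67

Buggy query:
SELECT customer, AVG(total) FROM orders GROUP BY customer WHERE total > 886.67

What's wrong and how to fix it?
Bug: WHERE cannot follow GROUP BY

Fix: Move the WHERE clause before GROUP BY

Corrected query:
SELECT customer, AVG(total) FROM orders WHERE total > 886.67 GROUP BY customer

Result:
customer | AVG(total)
---------+-----------
Dave     | 1706.71   
Frank    | 1313.16   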